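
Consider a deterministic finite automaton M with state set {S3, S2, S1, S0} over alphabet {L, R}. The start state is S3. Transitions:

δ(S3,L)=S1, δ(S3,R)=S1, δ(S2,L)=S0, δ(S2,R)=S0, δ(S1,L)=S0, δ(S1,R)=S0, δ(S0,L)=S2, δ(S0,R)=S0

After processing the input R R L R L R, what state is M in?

S0

start at S3
read 'R': S3 → S1
read 'R': S1 → S0
read 'L': S0 → S2
read 'R': S2 → S0
read 'L': S0 → S2
read 'R': S2 → S0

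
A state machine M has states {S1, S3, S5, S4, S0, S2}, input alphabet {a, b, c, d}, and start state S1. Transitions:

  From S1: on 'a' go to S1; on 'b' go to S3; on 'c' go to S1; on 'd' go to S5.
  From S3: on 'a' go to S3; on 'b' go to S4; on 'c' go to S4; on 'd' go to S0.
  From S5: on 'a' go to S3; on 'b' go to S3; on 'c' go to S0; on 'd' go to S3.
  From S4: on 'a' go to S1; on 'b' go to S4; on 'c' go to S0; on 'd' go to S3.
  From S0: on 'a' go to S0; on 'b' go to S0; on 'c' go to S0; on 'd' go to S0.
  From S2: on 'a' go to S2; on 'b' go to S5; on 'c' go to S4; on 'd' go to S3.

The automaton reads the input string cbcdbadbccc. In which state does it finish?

start at S1
read 'c': S1 → S1
read 'b': S1 → S3
read 'c': S3 → S4
read 'd': S4 → S3
read 'b': S3 → S4
read 'a': S4 → S1
read 'd': S1 → S5
read 'b': S5 → S3
read 'c': S3 → S4
read 'c': S4 → S0
read 'c': S0 → S0

S0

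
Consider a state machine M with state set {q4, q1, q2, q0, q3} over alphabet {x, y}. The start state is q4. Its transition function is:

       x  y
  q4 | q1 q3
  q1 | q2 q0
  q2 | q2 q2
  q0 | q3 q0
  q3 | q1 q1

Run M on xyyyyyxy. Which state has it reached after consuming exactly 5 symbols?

q4 → q1 → q0 → q0 → q0 → q0
After 5 symbols: q0.

q0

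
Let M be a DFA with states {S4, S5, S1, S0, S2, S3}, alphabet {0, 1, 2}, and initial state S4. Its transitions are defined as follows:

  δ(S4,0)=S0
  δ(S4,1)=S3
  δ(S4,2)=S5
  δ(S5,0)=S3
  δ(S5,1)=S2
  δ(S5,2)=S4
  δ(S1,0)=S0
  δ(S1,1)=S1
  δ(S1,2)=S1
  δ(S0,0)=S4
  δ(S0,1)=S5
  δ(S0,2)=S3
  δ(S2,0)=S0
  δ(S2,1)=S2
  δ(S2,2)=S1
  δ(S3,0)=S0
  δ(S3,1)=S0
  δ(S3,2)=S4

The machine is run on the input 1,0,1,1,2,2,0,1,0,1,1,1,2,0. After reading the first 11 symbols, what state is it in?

S5

S4 → S3 → S0 → S5 → S2 → S1 → S1 → S0 → S5 → S3 → S0 → S5
After 11 symbols: S5.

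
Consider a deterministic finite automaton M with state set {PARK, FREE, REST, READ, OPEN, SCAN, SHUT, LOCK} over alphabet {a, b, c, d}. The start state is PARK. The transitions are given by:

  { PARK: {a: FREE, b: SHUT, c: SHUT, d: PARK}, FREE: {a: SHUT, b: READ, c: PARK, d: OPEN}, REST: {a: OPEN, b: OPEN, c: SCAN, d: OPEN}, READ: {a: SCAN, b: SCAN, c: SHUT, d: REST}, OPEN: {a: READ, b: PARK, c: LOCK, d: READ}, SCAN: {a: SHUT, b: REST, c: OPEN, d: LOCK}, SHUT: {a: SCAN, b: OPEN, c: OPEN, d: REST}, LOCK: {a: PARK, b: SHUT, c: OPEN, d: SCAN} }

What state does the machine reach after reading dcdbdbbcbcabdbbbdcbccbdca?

SCAN

start at PARK
read 'd': PARK → PARK
read 'c': PARK → SHUT
read 'd': SHUT → REST
read 'b': REST → OPEN
read 'd': OPEN → READ
read 'b': READ → SCAN
read 'b': SCAN → REST
read 'c': REST → SCAN
read 'b': SCAN → REST
read 'c': REST → SCAN
read 'a': SCAN → SHUT
read 'b': SHUT → OPEN
read 'd': OPEN → READ
read 'b': READ → SCAN
read 'b': SCAN → REST
read 'b': REST → OPEN
read 'd': OPEN → READ
read 'c': READ → SHUT
read 'b': SHUT → OPEN
read 'c': OPEN → LOCK
read 'c': LOCK → OPEN
read 'b': OPEN → PARK
read 'd': PARK → PARK
read 'c': PARK → SHUT
read 'a': SHUT → SCAN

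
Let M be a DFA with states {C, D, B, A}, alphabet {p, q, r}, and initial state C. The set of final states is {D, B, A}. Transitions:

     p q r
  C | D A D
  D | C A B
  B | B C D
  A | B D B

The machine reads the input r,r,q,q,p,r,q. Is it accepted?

start at C
read 'r': C → D
read 'r': D → B
read 'q': B → C
read 'q': C → A
read 'p': A → B
read 'r': B → D
read 'q': D → A
End state A is accepting.

Yes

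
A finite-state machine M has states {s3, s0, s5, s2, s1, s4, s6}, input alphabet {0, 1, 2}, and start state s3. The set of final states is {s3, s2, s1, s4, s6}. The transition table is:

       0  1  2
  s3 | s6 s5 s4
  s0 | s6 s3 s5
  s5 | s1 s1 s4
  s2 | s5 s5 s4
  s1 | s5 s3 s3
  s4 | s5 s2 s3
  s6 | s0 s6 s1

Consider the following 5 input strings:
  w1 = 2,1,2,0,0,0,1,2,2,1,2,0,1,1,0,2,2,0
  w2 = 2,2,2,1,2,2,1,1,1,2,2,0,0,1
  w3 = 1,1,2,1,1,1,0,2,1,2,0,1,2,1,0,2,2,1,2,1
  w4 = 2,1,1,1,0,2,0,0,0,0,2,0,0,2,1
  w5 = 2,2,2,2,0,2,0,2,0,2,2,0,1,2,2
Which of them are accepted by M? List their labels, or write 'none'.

w1:
  start at s3
  read '2': s3 → s4
  read '1': s4 → s2
  read '2': s2 → s4
  read '0': s4 → s5
  read '0': s5 → s1
  read '0': s1 → s5
  read '1': s5 → s1
  read '2': s1 → s3
  read '2': s3 → s4
  read '1': s4 → s2
  read '2': s2 → s4
  read '0': s4 → s5
  read '1': s5 → s1
  read '1': s1 → s3
  read '0': s3 → s6
  read '2': s6 → s1
  read '2': s1 → s3
  read '0': s3 → s6
  end s6, accepted
w2:
  start at s3
  read '2': s3 → s4
  read '2': s4 → s3
  read '2': s3 → s4
  read '1': s4 → s2
  read '2': s2 → s4
  read '2': s4 → s3
  read '1': s3 → s5
  read '1': s5 → s1
  read '1': s1 → s3
  read '2': s3 → s4
  read '2': s4 → s3
  read '0': s3 → s6
  read '0': s6 → s0
  read '1': s0 → s3
  end s3, accepted
w3:
  start at s3
  read '1': s3 → s5
  read '1': s5 → s1
  read '2': s1 → s3
  read '1': s3 → s5
  read '1': s5 → s1
  read '1': s1 → s3
  read '0': s3 → s6
  read '2': s6 → s1
  read '1': s1 → s3
  read '2': s3 → s4
  read '0': s4 → s5
  read '1': s5 → s1
  read '2': s1 → s3
  read '1': s3 → s5
  read '0': s5 → s1
  read '2': s1 → s3
  read '2': s3 → s4
  read '1': s4 → s2
  read '2': s2 → s4
  read '1': s4 → s2
  end s2, accepted
w4:
  start at s3
  read '2': s3 → s4
  read '1': s4 → s2
  read '1': s2 → s5
  read '1': s5 → s1
  read '0': s1 → s5
  read '2': s5 → s4
  read '0': s4 → s5
  read '0': s5 → s1
  read '0': s1 → s5
  read '0': s5 → s1
  read '2': s1 → s3
  read '0': s3 → s6
  read '0': s6 → s0
  read '2': s0 → s5
  read '1': s5 → s1
  end s1, accepted
w5:
  start at s3
  read '2': s3 → s4
  read '2': s4 → s3
  read '2': s3 → s4
  read '2': s4 → s3
  read '0': s3 → s6
  read '2': s6 → s1
  read '0': s1 → s5
  read '2': s5 → s4
  read '0': s4 → s5
  read '2': s5 → s4
  read '2': s4 → s3
  read '0': s3 → s6
  read '1': s6 → s6
  read '2': s6 → s1
  read '2': s1 → s3
  end s3, accepted

w1, w2, w3, w4, w5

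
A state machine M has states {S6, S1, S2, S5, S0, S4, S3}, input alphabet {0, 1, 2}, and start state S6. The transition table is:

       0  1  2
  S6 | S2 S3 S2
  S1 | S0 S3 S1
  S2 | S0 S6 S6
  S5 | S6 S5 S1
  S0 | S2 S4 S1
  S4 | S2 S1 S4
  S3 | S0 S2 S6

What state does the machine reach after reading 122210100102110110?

Trace: S6 -1-> S3 -2-> S6 -2-> S2 -2-> S6 -1-> S3 -0-> S0 -1-> S4 -0-> S2 -0-> S0 -1-> S4 -0-> S2 -2-> S6 -1-> S3 -1-> S2 -0-> S0 -1-> S4 -1-> S1 -0-> S0

S0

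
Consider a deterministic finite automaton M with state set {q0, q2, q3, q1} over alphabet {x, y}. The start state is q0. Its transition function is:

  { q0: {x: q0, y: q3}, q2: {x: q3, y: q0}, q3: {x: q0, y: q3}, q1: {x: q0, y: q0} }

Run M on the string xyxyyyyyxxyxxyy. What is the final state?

q3

q0 → q0 → q3 → q0 → q3 → q3 → q3 → q3 → q3 → q0 → q0 → q3 → q0 → q0 → q3 → q3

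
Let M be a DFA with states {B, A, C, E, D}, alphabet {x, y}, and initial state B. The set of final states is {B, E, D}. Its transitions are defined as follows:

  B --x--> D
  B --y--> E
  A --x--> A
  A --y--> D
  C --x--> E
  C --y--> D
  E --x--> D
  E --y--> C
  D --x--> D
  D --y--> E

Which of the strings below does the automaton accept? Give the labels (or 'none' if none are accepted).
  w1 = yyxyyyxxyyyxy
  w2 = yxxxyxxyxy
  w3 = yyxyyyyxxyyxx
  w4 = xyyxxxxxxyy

w1:
  start at B
  read 'y': B → E
  read 'y': E → C
  read 'x': C → E
  read 'y': E → C
  read 'y': C → D
  read 'y': D → E
  read 'x': E → D
  read 'x': D → D
  read 'y': D → E
  read 'y': E → C
  read 'y': C → D
  read 'x': D → D
  read 'y': D → E
  end E, accepted
w2:
  start at B
  read 'y': B → E
  read 'x': E → D
  read 'x': D → D
  read 'x': D → D
  read 'y': D → E
  read 'x': E → D
  read 'x': D → D
  read 'y': D → E
  read 'x': E → D
  read 'y': D → E
  end E, accepted
w3:
  start at B
  read 'y': B → E
  read 'y': E → C
  read 'x': C → E
  read 'y': E → C
  read 'y': C → D
  read 'y': D → E
  read 'y': E → C
  read 'x': C → E
  read 'x': E → D
  read 'y': D → E
  read 'y': E → C
  read 'x': C → E
  read 'x': E → D
  end D, accepted
w4:
  start at B
  read 'x': B → D
  read 'y': D → E
  read 'y': E → C
  read 'x': C → E
  read 'x': E → D
  read 'x': D → D
  read 'x': D → D
  read 'x': D → D
  read 'x': D → D
  read 'y': D → E
  read 'y': E → C
  end C, rejected

w1, w2, w3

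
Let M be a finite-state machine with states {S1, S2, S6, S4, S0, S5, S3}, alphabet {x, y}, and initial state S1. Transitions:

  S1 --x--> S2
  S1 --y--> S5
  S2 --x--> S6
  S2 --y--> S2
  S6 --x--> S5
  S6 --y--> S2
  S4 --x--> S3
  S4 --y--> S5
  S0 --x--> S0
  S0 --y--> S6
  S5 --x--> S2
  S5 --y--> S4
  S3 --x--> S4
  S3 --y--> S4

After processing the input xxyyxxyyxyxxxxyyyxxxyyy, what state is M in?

S2

start at S1
read 'x': S1 → S2
read 'x': S2 → S6
read 'y': S6 → S2
read 'y': S2 → S2
read 'x': S2 → S6
read 'x': S6 → S5
read 'y': S5 → S4
read 'y': S4 → S5
read 'x': S5 → S2
read 'y': S2 → S2
read 'x': S2 → S6
read 'x': S6 → S5
read 'x': S5 → S2
read 'x': S2 → S6
read 'y': S6 → S2
read 'y': S2 → S2
read 'y': S2 → S2
read 'x': S2 → S6
read 'x': S6 → S5
read 'x': S5 → S2
read 'y': S2 → S2
read 'y': S2 → S2
read 'y': S2 → S2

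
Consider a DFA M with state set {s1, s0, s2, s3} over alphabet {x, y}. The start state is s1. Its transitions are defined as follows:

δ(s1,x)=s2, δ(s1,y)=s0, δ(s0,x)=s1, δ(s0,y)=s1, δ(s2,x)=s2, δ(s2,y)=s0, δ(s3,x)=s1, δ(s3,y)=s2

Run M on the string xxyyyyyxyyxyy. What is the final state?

s1

Trace: s1 -x-> s2 -x-> s2 -y-> s0 -y-> s1 -y-> s0 -y-> s1 -y-> s0 -x-> s1 -y-> s0 -y-> s1 -x-> s2 -y-> s0 -y-> s1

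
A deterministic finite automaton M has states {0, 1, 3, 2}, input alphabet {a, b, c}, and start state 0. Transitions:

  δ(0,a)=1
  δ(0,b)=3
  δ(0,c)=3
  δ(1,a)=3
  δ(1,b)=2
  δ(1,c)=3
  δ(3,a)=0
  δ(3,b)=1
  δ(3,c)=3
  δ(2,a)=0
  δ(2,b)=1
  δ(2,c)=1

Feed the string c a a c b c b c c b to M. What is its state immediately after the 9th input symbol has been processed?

Trace: 0 -c-> 3 -a-> 0 -a-> 1 -c-> 3 -b-> 1 -c-> 3 -b-> 1 -c-> 3 -c-> 3
After 9 symbols: 3.

3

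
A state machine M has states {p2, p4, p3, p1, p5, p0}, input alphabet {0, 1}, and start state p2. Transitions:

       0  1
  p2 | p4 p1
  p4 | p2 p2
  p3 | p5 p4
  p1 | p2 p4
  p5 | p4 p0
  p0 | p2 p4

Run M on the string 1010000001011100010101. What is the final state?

p2 → p1 → p2 → p1 → p2 → p4 → p2 → p4 → p2 → p4 → p2 → p4 → p2 → p1 → p4 → p2 → p4 → p2 → p1 → p2 → p1 → p2 → p1

p1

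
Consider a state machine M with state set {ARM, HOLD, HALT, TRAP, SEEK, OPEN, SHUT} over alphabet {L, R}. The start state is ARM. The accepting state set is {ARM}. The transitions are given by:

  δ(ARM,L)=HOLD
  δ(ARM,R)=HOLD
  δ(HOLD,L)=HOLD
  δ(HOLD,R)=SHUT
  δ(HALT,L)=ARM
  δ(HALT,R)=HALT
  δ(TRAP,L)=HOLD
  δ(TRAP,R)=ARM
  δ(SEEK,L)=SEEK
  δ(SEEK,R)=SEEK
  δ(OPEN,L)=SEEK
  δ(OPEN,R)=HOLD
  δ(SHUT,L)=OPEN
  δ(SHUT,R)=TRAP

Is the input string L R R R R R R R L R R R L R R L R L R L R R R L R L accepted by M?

Trace: ARM -L-> HOLD -R-> SHUT -R-> TRAP -R-> ARM -R-> HOLD -R-> SHUT -R-> TRAP -R-> ARM -L-> HOLD -R-> SHUT -R-> TRAP -R-> ARM -L-> HOLD -R-> SHUT -R-> TRAP -L-> HOLD -R-> SHUT -L-> OPEN -R-> HOLD -L-> HOLD -R-> SHUT -R-> TRAP -R-> ARM -L-> HOLD -R-> SHUT -L-> OPEN
End state OPEN is not accepting.

No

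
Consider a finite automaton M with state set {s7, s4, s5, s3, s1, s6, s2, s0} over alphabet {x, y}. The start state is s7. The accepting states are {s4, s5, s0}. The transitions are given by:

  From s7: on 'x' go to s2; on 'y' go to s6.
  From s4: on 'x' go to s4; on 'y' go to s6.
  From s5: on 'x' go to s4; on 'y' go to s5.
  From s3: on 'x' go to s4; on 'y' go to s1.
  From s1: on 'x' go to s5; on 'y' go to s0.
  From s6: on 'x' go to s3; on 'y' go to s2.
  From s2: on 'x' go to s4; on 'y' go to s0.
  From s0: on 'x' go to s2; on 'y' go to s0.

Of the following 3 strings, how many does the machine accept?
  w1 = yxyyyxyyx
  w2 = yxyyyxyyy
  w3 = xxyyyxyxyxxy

1

w1:
  start at s7
  read 'y': s7 → s6
  read 'x': s6 → s3
  read 'y': s3 → s1
  read 'y': s1 → s0
  read 'y': s0 → s0
  read 'x': s0 → s2
  read 'y': s2 → s0
  read 'y': s0 → s0
  read 'x': s0 → s2
  end s2, rejected
w2:
  start at s7
  read 'y': s7 → s6
  read 'x': s6 → s3
  read 'y': s3 → s1
  read 'y': s1 → s0
  read 'y': s0 → s0
  read 'x': s0 → s2
  read 'y': s2 → s0
  read 'y': s0 → s0
  read 'y': s0 → s0
  end s0, accepted
w3:
  start at s7
  read 'x': s7 → s2
  read 'x': s2 → s4
  read 'y': s4 → s6
  read 'y': s6 → s2
  read 'y': s2 → s0
  read 'x': s0 → s2
  read 'y': s2 → s0
  read 'x': s0 → s2
  read 'y': s2 → s0
  read 'x': s0 → s2
  read 'x': s2 → s4
  read 'y': s4 → s6
  end s6, rejected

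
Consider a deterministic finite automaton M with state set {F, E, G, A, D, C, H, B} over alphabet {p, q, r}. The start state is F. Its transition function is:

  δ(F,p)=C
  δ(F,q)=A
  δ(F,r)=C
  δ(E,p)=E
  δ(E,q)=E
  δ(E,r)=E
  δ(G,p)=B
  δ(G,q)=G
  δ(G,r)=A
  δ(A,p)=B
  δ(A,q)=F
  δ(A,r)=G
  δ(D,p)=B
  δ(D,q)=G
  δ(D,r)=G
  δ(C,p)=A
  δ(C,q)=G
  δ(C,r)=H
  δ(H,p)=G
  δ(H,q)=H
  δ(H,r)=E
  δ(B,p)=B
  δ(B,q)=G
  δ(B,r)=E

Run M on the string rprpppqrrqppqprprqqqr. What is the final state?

start at F
read 'r': F → C
read 'p': C → A
read 'r': A → G
read 'p': G → B
read 'p': B → B
read 'p': B → B
read 'q': B → G
read 'r': G → A
read 'r': A → G
read 'q': G → G
read 'p': G → B
read 'p': B → B
read 'q': B → G
read 'p': G → B
read 'r': B → E
read 'p': E → E
read 'r': E → E
read 'q': E → E
read 'q': E → E
read 'q': E → E
read 'r': E → E

E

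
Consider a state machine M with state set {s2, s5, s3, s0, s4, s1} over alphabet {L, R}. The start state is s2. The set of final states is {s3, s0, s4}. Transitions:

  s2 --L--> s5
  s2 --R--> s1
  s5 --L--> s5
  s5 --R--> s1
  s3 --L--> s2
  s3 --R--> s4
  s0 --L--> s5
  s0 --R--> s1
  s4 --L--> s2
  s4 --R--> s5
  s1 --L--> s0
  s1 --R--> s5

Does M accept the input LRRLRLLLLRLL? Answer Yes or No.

start at s2
read 'L': s2 → s5
read 'R': s5 → s1
read 'R': s1 → s5
read 'L': s5 → s5
read 'R': s5 → s1
read 'L': s1 → s0
read 'L': s0 → s5
read 'L': s5 → s5
read 'L': s5 → s5
read 'R': s5 → s1
read 'L': s1 → s0
read 'L': s0 → s5
End state s5 is not accepting.

No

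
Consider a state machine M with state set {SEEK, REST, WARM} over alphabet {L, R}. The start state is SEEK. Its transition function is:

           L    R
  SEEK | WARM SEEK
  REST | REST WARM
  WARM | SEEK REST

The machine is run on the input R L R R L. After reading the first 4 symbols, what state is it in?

start at SEEK
read 'R': SEEK → SEEK
read 'L': SEEK → WARM
read 'R': WARM → REST
read 'R': REST → WARM
After 4 symbols: WARM.

WARM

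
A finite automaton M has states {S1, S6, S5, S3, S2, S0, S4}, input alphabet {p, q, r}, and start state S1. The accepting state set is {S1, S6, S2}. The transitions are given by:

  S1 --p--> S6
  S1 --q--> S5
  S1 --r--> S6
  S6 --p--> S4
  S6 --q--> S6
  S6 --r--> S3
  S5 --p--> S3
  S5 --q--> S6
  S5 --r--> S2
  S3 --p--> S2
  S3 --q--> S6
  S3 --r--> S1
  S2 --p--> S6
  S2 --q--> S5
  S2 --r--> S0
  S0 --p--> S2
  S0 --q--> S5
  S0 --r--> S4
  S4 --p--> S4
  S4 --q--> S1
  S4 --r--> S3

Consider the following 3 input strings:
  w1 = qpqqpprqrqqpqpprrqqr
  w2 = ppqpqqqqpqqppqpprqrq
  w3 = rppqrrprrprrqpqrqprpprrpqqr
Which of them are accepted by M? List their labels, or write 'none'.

none

w1: S1 → S5 → S3 → S6 → S6 → S4 → S4 → S3 → S6 → S3 → S6 → S6 → S4 → S1 → S6 → S4 → S3 → S1 → S5 → S6 → S3  → end S3, rejected
w2: S1 → S6 → S4 → S1 → S6 → S6 → S6 → S6 → S6 → S4 → S1 → S5 → S3 → S2 → S5 → S3 → S2 → S0 → S5 → S2 → S5  → end S5, rejected
w3: S1 → S6 → S4 → S4 → S1 → S6 → S3 → S2 → S0 → S4 → S4 → S3 → S1 → S5 → S3 → S6 → S3 → S6 → S4 → S3 → S2 → S6 → S3 → S1 → S6 → S6 → S6 → S3  → end S3, rejected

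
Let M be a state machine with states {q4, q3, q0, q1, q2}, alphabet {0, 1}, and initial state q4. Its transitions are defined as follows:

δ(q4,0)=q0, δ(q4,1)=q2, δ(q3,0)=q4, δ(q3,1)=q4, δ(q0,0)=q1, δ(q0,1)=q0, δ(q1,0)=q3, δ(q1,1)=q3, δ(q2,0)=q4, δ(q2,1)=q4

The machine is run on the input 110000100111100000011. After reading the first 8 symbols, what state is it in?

Trace: q4 -1-> q2 -1-> q4 -0-> q0 -0-> q1 -0-> q3 -0-> q4 -1-> q2 -0-> q4
After 8 symbols: q4.

q4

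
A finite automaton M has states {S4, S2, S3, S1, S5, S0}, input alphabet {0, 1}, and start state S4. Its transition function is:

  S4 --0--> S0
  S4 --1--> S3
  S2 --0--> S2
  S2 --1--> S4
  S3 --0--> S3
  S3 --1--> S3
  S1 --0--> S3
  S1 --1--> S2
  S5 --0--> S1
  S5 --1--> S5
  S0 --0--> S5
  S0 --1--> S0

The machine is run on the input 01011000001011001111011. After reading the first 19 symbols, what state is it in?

S3

start at S4
read '0': S4 → S0
read '1': S0 → S0
read '0': S0 → S5
read '1': S5 → S5
read '1': S5 → S5
read '0': S5 → S1
read '0': S1 → S3
read '0': S3 → S3
read '0': S3 → S3
read '0': S3 → S3
read '1': S3 → S3
read '0': S3 → S3
read '1': S3 → S3
read '1': S3 → S3
read '0': S3 → S3
read '0': S3 → S3
read '1': S3 → S3
read '1': S3 → S3
read '1': S3 → S3
After 19 symbols: S3.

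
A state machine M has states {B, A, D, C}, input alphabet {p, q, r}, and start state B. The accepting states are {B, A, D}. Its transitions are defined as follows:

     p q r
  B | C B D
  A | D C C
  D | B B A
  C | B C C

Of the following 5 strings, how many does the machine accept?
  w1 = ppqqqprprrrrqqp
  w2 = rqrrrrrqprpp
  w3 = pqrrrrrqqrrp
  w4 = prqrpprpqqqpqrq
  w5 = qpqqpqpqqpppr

3

w1: B → C → B → B → B → B → C → C → B → D → A → C → C → C → C → B  → end B, accepted
w2: B → D → B → D → A → C → C → C → C → B → D → B → C  → end C, rejected
w3: B → C → C → C → C → C → C → C → C → C → C → C → B  → end B, accepted
w4: B → C → C → C → C → B → C → C → B → B → B → B → C → C → C → C  → end C, rejected
w5: B → B → C → C → C → B → B → C → C → C → B → C → B → D  → end D, accepted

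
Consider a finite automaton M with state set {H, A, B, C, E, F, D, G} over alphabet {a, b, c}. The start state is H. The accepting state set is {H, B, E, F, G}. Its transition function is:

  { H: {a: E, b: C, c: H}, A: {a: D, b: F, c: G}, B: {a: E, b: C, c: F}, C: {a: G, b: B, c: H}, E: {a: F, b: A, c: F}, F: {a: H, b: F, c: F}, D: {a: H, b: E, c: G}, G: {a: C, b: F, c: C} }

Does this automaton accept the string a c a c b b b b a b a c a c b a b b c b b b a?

Yes

start at H
read 'a': H → E
read 'c': E → F
read 'a': F → H
read 'c': H → H
read 'b': H → C
read 'b': C → B
read 'b': B → C
read 'b': C → B
read 'a': B → E
read 'b': E → A
read 'a': A → D
read 'c': D → G
read 'a': G → C
read 'c': C → H
read 'b': H → C
read 'a': C → G
read 'b': G → F
read 'b': F → F
read 'c': F → F
read 'b': F → F
read 'b': F → F
read 'b': F → F
read 'a': F → H
End state H is accepting.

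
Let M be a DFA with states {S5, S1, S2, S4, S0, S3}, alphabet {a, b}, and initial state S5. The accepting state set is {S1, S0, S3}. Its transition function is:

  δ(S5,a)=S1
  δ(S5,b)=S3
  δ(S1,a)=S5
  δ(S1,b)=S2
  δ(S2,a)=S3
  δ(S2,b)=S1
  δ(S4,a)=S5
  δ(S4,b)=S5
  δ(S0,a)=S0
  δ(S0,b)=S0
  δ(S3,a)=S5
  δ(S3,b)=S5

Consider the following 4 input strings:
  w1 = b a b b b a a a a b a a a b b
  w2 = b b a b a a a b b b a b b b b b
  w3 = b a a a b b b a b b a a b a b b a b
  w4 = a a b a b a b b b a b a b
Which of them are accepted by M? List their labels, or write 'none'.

w1, w4

w1: S5 → S3 → S5 → S3 → S5 → S3 → S5 → S1 → S5 → S1 → S2 → S3 → S5 → S1 → S2 → S1  → end S1, accepted
w2: S5 → S3 → S5 → S1 → S2 → S3 → S5 → S1 → S2 → S1 → S2 → S3 → S5 → S3 → S5 → S3 → S5  → end S5, rejected
w3: S5 → S3 → S5 → S1 → S5 → S3 → S5 → S3 → S5 → S3 → S5 → S1 → S5 → S3 → S5 → S3 → S5 → S1 → S2  → end S2, rejected
w4: S5 → S1 → S5 → S3 → S5 → S3 → S5 → S3 → S5 → S3 → S5 → S3 → S5 → S3  → end S3, accepted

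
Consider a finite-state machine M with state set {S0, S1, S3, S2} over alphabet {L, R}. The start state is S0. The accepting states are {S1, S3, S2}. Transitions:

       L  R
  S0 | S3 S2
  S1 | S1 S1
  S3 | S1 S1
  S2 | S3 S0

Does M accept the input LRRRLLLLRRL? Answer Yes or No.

Trace: S0 -L-> S3 -R-> S1 -R-> S1 -R-> S1 -L-> S1 -L-> S1 -L-> S1 -L-> S1 -R-> S1 -R-> S1 -L-> S1
End state S1 is accepting.

Yes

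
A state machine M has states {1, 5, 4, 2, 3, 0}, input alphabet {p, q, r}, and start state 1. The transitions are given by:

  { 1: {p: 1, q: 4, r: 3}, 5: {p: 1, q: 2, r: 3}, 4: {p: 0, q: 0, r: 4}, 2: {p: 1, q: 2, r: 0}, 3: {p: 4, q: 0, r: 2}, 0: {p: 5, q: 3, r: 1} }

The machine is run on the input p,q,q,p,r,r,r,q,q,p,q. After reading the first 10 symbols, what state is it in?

start at 1
read 'p': 1 → 1
read 'q': 1 → 4
read 'q': 4 → 0
read 'p': 0 → 5
read 'r': 5 → 3
read 'r': 3 → 2
read 'r': 2 → 0
read 'q': 0 → 3
read 'q': 3 → 0
read 'p': 0 → 5
After 10 symbols: 5.

5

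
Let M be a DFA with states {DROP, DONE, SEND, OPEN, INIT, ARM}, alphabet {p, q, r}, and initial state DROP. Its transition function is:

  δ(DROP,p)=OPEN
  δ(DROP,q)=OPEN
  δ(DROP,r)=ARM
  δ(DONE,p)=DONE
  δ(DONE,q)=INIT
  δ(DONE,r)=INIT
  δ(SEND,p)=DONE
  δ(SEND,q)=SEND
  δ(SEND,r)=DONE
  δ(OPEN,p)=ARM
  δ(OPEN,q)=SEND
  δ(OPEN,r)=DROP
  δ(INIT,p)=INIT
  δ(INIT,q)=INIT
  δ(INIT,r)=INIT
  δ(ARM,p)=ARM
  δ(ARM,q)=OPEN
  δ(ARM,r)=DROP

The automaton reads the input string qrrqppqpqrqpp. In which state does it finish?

ARM

Trace: DROP -q-> OPEN -r-> DROP -r-> ARM -q-> OPEN -p-> ARM -p-> ARM -q-> OPEN -p-> ARM -q-> OPEN -r-> DROP -q-> OPEN -p-> ARM -p-> ARM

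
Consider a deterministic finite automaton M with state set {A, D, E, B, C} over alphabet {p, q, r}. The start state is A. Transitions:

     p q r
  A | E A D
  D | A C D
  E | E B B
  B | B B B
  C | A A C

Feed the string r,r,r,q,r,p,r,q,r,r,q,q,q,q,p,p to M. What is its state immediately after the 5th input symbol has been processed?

C

start at A
read 'r': A → D
read 'r': D → D
read 'r': D → D
read 'q': D → C
read 'r': C → C
After 5 symbols: C.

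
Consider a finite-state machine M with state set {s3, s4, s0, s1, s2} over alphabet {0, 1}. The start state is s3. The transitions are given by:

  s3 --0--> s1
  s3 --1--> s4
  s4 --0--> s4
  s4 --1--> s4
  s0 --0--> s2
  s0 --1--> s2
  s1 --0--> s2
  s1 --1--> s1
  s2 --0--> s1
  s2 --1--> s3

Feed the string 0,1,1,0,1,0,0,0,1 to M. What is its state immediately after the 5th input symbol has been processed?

s3

Trace: s3 -0-> s1 -1-> s1 -1-> s1 -0-> s2 -1-> s3
After 5 symbols: s3.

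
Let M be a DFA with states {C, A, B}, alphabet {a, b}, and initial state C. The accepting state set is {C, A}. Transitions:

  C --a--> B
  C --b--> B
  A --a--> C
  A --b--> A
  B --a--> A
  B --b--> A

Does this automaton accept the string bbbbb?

Yes

start at C
read 'b': C → B
read 'b': B → A
read 'b': A → A
read 'b': A → A
read 'b': A → A
End state A is accepting.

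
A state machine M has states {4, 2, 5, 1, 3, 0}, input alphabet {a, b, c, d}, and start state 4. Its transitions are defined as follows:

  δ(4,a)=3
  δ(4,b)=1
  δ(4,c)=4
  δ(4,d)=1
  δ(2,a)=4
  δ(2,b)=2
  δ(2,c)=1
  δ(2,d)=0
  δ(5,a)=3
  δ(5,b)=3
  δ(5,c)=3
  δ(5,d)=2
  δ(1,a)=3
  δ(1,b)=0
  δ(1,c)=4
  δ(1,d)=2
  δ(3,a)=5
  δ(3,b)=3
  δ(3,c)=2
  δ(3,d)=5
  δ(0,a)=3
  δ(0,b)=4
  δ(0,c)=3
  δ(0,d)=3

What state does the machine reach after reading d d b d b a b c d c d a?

3

Trace: 4 -d-> 1 -d-> 2 -b-> 2 -d-> 0 -b-> 4 -a-> 3 -b-> 3 -c-> 2 -d-> 0 -c-> 3 -d-> 5 -a-> 3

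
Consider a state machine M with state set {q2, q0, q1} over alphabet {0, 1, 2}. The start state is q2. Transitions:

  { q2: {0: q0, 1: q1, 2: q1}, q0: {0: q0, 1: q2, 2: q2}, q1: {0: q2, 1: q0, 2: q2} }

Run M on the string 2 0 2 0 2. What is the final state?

q2 → q1 → q2 → q1 → q2 → q1

q1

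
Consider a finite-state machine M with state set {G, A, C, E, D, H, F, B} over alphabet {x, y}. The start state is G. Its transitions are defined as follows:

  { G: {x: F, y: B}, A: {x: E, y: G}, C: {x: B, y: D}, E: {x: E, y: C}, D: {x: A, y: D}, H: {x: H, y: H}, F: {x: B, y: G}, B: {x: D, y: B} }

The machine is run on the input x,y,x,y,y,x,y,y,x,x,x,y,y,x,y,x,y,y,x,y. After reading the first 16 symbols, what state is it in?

G → F → G → F → G → B → D → D → D → A → E → E → C → D → A → G → F
After 16 symbols: F.

F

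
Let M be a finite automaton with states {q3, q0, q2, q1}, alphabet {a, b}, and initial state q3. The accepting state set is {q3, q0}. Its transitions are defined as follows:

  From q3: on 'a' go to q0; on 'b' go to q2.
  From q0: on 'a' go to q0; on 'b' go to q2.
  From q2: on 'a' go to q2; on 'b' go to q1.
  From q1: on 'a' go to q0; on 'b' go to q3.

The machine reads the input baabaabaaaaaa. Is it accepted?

q3 → q2 → q2 → q2 → q1 → q0 → q0 → q2 → q2 → q2 → q2 → q2 → q2 → q2
End state q2 is not accepting.

No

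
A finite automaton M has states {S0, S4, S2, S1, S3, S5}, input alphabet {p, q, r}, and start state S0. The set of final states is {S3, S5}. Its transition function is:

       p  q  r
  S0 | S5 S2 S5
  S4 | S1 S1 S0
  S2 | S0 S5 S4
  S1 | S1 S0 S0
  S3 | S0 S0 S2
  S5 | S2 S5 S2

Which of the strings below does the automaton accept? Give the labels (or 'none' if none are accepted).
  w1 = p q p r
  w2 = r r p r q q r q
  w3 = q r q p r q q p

w1:
  start at S0
  read 'p': S0 → S5
  read 'q': S5 → S5
  read 'p': S5 → S2
  read 'r': S2 → S4
  end S4, rejected
w2:
  start at S0
  read 'r': S0 → S5
  read 'r': S5 → S2
  read 'p': S2 → S0
  read 'r': S0 → S5
  read 'q': S5 → S5
  read 'q': S5 → S5
  read 'r': S5 → S2
  read 'q': S2 → S5
  end S5, accepted
w3:
  start at S0
  read 'q': S0 → S2
  read 'r': S2 → S4
  read 'q': S4 → S1
  read 'p': S1 → S1
  read 'r': S1 → S0
  read 'q': S0 → S2
  read 'q': S2 → S5
  read 'p': S5 → S2
  end S2, rejected

w2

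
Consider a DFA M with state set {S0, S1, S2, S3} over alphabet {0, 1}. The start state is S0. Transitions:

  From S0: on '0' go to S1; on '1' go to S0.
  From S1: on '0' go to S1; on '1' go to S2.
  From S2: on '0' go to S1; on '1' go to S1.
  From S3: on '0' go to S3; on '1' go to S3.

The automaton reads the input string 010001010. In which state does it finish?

start at S0
read '0': S0 → S1
read '1': S1 → S2
read '0': S2 → S1
read '0': S1 → S1
read '0': S1 → S1
read '1': S1 → S2
read '0': S2 → S1
read '1': S1 → S2
read '0': S2 → S1

S1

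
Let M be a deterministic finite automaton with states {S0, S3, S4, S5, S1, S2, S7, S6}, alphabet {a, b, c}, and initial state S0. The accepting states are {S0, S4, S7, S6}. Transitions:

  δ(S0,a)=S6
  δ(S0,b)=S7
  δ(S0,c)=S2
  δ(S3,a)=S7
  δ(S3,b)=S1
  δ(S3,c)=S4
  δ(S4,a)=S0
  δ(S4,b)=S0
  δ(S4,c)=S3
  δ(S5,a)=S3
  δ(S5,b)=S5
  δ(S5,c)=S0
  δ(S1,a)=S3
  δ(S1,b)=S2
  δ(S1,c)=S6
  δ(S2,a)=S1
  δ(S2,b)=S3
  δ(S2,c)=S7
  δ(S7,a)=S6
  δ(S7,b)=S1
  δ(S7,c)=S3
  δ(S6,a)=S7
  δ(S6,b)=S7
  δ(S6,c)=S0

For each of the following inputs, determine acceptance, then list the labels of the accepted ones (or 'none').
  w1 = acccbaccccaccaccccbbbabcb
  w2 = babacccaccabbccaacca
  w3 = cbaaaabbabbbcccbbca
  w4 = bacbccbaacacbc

w1:
  start at S0
  read 'a': S0 → S6
  read 'c': S6 → S0
  read 'c': S0 → S2
  read 'c': S2 → S7
  read 'b': S7 → S1
  read 'a': S1 → S3
  read 'c': S3 → S4
  read 'c': S4 → S3
  read 'c': S3 → S4
  read 'c': S4 → S3
  read 'a': S3 → S7
  read 'c': S7 → S3
  read 'c': S3 → S4
  read 'a': S4 → S0
  read 'c': S0 → S2
  read 'c': S2 → S7
  read 'c': S7 → S3
  read 'c': S3 → S4
  read 'b': S4 → S0
  read 'b': S0 → S7
  read 'b': S7 → S1
  read 'a': S1 → S3
  read 'b': S3 → S1
  read 'c': S1 → S6
  read 'b': S6 → S7
  end S7, accepted
w2:
  start at S0
  read 'b': S0 → S7
  read 'a': S7 → S6
  read 'b': S6 → S7
  read 'a': S7 → S6
  read 'c': S6 → S0
  read 'c': S0 → S2
  read 'c': S2 → S7
  read 'a': S7 → S6
  read 'c': S6 → S0
  read 'c': S0 → S2
  read 'a': S2 → S1
  read 'b': S1 → S2
  read 'b': S2 → S3
  read 'c': S3 → S4
  read 'c': S4 → S3
  read 'a': S3 → S7
  read 'a': S7 → S6
  read 'c': S6 → S0
  read 'c': S0 → S2
  read 'a': S2 → S1
  end S1, rejected
w3:
  start at S0
  read 'c': S0 → S2
  read 'b': S2 → S3
  read 'a': S3 → S7
  read 'a': S7 → S6
  read 'a': S6 → S7
  read 'a': S7 → S6
  read 'b': S6 → S7
  read 'b': S7 → S1
  read 'a': S1 → S3
  read 'b': S3 → S1
  read 'b': S1 → S2
  read 'b': S2 → S3
  read 'c': S3 → S4
  read 'c': S4 → S3
  read 'c': S3 → S4
  read 'b': S4 → S0
  read 'b': S0 → S7
  read 'c': S7 → S3
  read 'a': S3 → S7
  end S7, accepted
w4:
  start at S0
  read 'b': S0 → S7
  read 'a': S7 → S6
  read 'c': S6 → S0
  read 'b': S0 → S7
  read 'c': S7 → S3
  read 'c': S3 → S4
  read 'b': S4 → S0
  read 'a': S0 → S6
  read 'a': S6 → S7
  read 'c': S7 → S3
  read 'a': S3 → S7
  read 'c': S7 → S3
  read 'b': S3 → S1
  read 'c': S1 → S6
  end S6, accepted

w1, w3, w4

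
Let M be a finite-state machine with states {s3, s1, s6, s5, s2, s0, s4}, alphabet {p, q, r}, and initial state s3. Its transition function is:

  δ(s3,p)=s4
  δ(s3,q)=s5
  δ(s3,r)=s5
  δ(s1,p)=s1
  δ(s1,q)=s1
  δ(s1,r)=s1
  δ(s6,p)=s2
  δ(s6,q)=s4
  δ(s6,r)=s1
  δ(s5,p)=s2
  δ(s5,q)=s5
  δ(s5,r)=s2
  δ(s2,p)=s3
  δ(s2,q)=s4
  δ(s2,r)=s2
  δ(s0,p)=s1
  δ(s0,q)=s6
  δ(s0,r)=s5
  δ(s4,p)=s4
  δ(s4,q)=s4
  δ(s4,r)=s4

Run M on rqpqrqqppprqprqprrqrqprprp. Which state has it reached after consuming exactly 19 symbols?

s4

start at s3
read 'r': s3 → s5
read 'q': s5 → s5
read 'p': s5 → s2
read 'q': s2 → s4
read 'r': s4 → s4
read 'q': s4 → s4
read 'q': s4 → s4
read 'p': s4 → s4
read 'p': s4 → s4
read 'p': s4 → s4
read 'r': s4 → s4
read 'q': s4 → s4
read 'p': s4 → s4
read 'r': s4 → s4
read 'q': s4 → s4
read 'p': s4 → s4
read 'r': s4 → s4
read 'r': s4 → s4
read 'q': s4 → s4
After 19 symbols: s4.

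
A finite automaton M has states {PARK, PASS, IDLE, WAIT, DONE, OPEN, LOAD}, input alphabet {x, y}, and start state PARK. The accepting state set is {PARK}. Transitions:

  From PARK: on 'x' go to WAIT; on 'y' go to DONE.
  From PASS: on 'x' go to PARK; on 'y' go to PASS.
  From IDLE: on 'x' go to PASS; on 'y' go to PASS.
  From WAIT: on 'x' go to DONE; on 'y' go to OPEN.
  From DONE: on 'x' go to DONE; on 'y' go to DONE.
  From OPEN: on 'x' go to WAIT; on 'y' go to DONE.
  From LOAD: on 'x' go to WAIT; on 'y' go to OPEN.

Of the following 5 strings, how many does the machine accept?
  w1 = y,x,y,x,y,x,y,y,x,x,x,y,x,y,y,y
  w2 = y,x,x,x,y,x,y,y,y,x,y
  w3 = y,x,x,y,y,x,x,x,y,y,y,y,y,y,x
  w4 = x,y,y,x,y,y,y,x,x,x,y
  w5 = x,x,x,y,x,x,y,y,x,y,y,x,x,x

w1: PARK → DONE → DONE → DONE → DONE → DONE → DONE → DONE → DONE → DONE → DONE → DONE → DONE → DONE → DONE → DONE → DONE  → end DONE, rejected
w2: PARK → DONE → DONE → DONE → DONE → DONE → DONE → DONE → DONE → DONE → DONE → DONE  → end DONE, rejected
w3: PARK → DONE → DONE → DONE → DONE → DONE → DONE → DONE → DONE → DONE → DONE → DONE → DONE → DONE → DONE → DONE  → end DONE, rejected
w4: PARK → WAIT → OPEN → DONE → DONE → DONE → DONE → DONE → DONE → DONE → DONE → DONE  → end DONE, rejected
w5: PARK → WAIT → DONE → DONE → DONE → DONE → DONE → DONE → DONE → DONE → DONE → DONE → DONE → DONE → DONE  → end DONE, rejected

0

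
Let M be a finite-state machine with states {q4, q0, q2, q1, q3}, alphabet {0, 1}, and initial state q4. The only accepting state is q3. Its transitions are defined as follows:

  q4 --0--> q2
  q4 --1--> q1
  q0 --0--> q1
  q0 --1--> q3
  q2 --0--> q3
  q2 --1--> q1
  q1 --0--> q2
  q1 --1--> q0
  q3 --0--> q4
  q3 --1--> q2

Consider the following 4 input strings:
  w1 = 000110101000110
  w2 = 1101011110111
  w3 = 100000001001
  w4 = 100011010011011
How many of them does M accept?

w1: Trace: q4 -0-> q2 -0-> q3 -0-> q4 -1-> q1 -1-> q0 -0-> q1 -1-> q0 -0-> q1 -1-> q0 -0-> q1 -0-> q2 -0-> q3 -1-> q2 -1-> q1 -0-> q2  → end q2, rejected
w2: Trace: q4 -1-> q1 -1-> q0 -0-> q1 -1-> q0 -0-> q1 -1-> q0 -1-> q3 -1-> q2 -1-> q1 -0-> q2 -1-> q1 -1-> q0 -1-> q3  → end q3, accepted
w3: Trace: q4 -1-> q1 -0-> q2 -0-> q3 -0-> q4 -0-> q2 -0-> q3 -0-> q4 -0-> q2 -1-> q1 -0-> q2 -0-> q3 -1-> q2  → end q2, rejected
w4: Trace: q4 -1-> q1 -0-> q2 -0-> q3 -0-> q4 -1-> q1 -1-> q0 -0-> q1 -1-> q0 -0-> q1 -0-> q2 -1-> q1 -1-> q0 -0-> q1 -1-> q0 -1-> q3  → end q3, accepted

2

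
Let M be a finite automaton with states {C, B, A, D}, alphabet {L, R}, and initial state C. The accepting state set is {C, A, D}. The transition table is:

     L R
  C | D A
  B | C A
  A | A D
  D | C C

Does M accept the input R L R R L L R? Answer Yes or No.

start at C
read 'R': C → A
read 'L': A → A
read 'R': A → D
read 'R': D → C
read 'L': C → D
read 'L': D → C
read 'R': C → A
End state A is accepting.

Yes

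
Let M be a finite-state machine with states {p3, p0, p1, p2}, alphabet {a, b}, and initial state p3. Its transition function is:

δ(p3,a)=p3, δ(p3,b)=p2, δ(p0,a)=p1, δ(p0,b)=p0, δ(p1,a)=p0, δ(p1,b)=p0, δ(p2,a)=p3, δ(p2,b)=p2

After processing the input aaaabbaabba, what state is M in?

p3

p3 → p3 → p3 → p3 → p3 → p2 → p2 → p3 → p3 → p2 → p2 → p3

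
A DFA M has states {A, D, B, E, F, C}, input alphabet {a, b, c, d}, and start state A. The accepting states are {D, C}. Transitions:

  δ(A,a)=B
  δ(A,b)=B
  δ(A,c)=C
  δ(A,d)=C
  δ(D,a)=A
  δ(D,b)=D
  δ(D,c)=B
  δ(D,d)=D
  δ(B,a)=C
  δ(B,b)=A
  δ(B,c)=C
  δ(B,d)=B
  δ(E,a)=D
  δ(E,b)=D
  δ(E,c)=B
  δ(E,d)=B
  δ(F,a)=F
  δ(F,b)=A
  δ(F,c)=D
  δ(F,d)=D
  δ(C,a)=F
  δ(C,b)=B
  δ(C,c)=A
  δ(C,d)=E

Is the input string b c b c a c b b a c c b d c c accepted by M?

Trace: A -b-> B -c-> C -b-> B -c-> C -a-> F -c-> D -b-> D -b-> D -a-> A -c-> C -c-> A -b-> B -d-> B -c-> C -c-> A
End state A is not accepting.

No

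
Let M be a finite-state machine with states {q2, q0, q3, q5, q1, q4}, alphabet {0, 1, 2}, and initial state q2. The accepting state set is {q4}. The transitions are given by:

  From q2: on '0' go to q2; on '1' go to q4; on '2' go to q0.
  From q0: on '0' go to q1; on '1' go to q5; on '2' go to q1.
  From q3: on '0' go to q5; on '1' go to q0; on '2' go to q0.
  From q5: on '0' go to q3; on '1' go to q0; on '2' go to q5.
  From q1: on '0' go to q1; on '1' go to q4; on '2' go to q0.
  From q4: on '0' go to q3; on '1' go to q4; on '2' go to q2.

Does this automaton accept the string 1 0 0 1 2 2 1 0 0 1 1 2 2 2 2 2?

No

Trace: q2 -1-> q4 -0-> q3 -0-> q5 -1-> q0 -2-> q1 -2-> q0 -1-> q5 -0-> q3 -0-> q5 -1-> q0 -1-> q5 -2-> q5 -2-> q5 -2-> q5 -2-> q5 -2-> q5
End state q5 is not accepting.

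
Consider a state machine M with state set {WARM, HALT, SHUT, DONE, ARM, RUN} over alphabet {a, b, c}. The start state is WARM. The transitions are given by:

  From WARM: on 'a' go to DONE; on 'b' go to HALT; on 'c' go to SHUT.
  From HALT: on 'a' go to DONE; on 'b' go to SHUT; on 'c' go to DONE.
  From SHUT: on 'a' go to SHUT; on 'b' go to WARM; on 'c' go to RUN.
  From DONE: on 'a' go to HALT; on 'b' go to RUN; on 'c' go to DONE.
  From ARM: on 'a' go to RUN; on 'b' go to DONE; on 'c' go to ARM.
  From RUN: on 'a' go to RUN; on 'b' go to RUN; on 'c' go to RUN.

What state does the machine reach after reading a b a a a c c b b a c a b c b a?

RUN

WARM → DONE → RUN → RUN → RUN → RUN → RUN → RUN → RUN → RUN → RUN → RUN → RUN → RUN → RUN → RUN → RUN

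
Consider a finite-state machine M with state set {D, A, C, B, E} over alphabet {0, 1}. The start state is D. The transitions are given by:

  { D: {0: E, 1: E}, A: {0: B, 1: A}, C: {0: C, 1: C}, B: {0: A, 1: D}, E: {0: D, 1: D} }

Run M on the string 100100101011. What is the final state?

Trace: D -1-> E -0-> D -0-> E -1-> D -0-> E -0-> D -1-> E -0-> D -1-> E -0-> D -1-> E -1-> D

D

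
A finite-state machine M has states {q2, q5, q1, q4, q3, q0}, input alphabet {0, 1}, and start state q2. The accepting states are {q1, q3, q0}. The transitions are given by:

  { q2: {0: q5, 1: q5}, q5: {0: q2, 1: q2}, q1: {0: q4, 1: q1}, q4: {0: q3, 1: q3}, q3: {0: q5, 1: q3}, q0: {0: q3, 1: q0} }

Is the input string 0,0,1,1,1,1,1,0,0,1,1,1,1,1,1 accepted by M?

start at q2
read '0': q2 → q5
read '0': q5 → q2
read '1': q2 → q5
read '1': q5 → q2
read '1': q2 → q5
read '1': q5 → q2
read '1': q2 → q5
read '0': q5 → q2
read '0': q2 → q5
read '1': q5 → q2
read '1': q2 → q5
read '1': q5 → q2
read '1': q2 → q5
read '1': q5 → q2
read '1': q2 → q5
End state q5 is not accepting.

No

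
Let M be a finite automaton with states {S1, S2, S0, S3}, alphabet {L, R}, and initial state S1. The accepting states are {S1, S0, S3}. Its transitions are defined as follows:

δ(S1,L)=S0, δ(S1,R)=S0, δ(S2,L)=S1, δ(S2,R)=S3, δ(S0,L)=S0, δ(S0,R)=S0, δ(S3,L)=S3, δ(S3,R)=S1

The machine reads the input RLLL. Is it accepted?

Yes

S1 → S0 → S0 → S0 → S0
End state S0 is accepting.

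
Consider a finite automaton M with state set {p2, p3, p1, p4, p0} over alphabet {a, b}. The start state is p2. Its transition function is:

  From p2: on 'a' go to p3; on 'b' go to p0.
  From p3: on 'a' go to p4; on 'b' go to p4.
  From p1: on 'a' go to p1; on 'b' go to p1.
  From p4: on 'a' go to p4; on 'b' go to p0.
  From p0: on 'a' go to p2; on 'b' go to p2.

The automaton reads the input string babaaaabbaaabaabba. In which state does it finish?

p2

start at p2
read 'b': p2 → p0
read 'a': p0 → p2
read 'b': p2 → p0
read 'a': p0 → p2
read 'a': p2 → p3
read 'a': p3 → p4
read 'a': p4 → p4
read 'b': p4 → p0
read 'b': p0 → p2
read 'a': p2 → p3
read 'a': p3 → p4
read 'a': p4 → p4
read 'b': p4 → p0
read 'a': p0 → p2
read 'a': p2 → p3
read 'b': p3 → p4
read 'b': p4 → p0
read 'a': p0 → p2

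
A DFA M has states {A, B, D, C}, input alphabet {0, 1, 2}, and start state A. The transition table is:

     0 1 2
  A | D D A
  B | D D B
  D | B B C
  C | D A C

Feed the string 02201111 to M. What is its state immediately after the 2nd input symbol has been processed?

A → D → C
After 2 symbols: C.

C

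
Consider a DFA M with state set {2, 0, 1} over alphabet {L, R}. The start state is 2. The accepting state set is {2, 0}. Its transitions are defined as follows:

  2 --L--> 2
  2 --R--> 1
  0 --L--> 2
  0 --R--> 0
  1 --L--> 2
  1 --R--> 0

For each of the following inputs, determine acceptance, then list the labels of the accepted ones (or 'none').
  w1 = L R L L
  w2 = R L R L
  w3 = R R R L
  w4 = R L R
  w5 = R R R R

w1, w2, w3, w5

w1: 2 → 2 → 1 → 2 → 2  → end 2, accepted
w2: 2 → 1 → 2 → 1 → 2  → end 2, accepted
w3: 2 → 1 → 0 → 0 → 2  → end 2, accepted
w4: 2 → 1 → 2 → 1  → end 1, rejected
w5: 2 → 1 → 0 → 0 → 0  → end 0, accepted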